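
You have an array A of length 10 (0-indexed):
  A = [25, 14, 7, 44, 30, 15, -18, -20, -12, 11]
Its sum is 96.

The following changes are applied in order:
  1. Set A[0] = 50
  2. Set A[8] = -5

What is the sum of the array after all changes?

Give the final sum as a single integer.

Initial sum: 96
Change 1: A[0] 25 -> 50, delta = 25, sum = 121
Change 2: A[8] -12 -> -5, delta = 7, sum = 128

Answer: 128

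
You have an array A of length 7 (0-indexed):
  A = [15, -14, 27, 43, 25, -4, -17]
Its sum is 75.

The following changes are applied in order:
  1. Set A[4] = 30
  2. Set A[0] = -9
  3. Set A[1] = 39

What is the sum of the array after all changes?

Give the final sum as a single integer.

Initial sum: 75
Change 1: A[4] 25 -> 30, delta = 5, sum = 80
Change 2: A[0] 15 -> -9, delta = -24, sum = 56
Change 3: A[1] -14 -> 39, delta = 53, sum = 109

Answer: 109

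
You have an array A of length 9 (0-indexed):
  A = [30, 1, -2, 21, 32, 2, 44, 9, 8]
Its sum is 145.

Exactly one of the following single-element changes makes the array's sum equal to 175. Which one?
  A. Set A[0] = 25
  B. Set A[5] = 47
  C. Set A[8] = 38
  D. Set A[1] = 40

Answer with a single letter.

Answer: C

Derivation:
Option A: A[0] 30->25, delta=-5, new_sum=145+(-5)=140
Option B: A[5] 2->47, delta=45, new_sum=145+(45)=190
Option C: A[8] 8->38, delta=30, new_sum=145+(30)=175 <-- matches target
Option D: A[1] 1->40, delta=39, new_sum=145+(39)=184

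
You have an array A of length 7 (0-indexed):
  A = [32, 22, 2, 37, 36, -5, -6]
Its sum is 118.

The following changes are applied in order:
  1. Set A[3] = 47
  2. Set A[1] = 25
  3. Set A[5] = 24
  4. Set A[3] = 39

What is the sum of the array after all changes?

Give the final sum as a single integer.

Answer: 152

Derivation:
Initial sum: 118
Change 1: A[3] 37 -> 47, delta = 10, sum = 128
Change 2: A[1] 22 -> 25, delta = 3, sum = 131
Change 3: A[5] -5 -> 24, delta = 29, sum = 160
Change 4: A[3] 47 -> 39, delta = -8, sum = 152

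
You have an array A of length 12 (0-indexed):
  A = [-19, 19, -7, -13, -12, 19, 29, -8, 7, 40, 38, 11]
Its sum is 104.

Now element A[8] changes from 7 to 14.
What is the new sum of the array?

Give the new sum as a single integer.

Answer: 111

Derivation:
Old value at index 8: 7
New value at index 8: 14
Delta = 14 - 7 = 7
New sum = old_sum + delta = 104 + (7) = 111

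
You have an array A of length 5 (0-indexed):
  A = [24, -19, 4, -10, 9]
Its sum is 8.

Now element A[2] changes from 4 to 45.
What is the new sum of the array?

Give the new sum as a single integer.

Old value at index 2: 4
New value at index 2: 45
Delta = 45 - 4 = 41
New sum = old_sum + delta = 8 + (41) = 49

Answer: 49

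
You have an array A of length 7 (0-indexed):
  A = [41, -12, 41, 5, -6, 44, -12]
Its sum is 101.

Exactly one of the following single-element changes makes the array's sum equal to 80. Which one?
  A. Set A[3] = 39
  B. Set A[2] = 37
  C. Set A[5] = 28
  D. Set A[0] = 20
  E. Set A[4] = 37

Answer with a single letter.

Option A: A[3] 5->39, delta=34, new_sum=101+(34)=135
Option B: A[2] 41->37, delta=-4, new_sum=101+(-4)=97
Option C: A[5] 44->28, delta=-16, new_sum=101+(-16)=85
Option D: A[0] 41->20, delta=-21, new_sum=101+(-21)=80 <-- matches target
Option E: A[4] -6->37, delta=43, new_sum=101+(43)=144

Answer: D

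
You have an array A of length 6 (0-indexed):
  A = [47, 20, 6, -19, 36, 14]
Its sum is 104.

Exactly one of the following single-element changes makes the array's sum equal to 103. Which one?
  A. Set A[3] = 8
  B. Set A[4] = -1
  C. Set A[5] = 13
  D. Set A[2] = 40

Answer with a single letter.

Option A: A[3] -19->8, delta=27, new_sum=104+(27)=131
Option B: A[4] 36->-1, delta=-37, new_sum=104+(-37)=67
Option C: A[5] 14->13, delta=-1, new_sum=104+(-1)=103 <-- matches target
Option D: A[2] 6->40, delta=34, new_sum=104+(34)=138

Answer: C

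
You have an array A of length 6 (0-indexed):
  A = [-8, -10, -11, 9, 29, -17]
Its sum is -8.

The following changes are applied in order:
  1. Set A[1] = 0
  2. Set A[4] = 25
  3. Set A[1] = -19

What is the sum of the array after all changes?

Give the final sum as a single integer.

Initial sum: -8
Change 1: A[1] -10 -> 0, delta = 10, sum = 2
Change 2: A[4] 29 -> 25, delta = -4, sum = -2
Change 3: A[1] 0 -> -19, delta = -19, sum = -21

Answer: -21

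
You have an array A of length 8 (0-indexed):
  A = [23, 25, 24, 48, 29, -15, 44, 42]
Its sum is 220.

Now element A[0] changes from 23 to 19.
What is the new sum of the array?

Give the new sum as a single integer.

Answer: 216

Derivation:
Old value at index 0: 23
New value at index 0: 19
Delta = 19 - 23 = -4
New sum = old_sum + delta = 220 + (-4) = 216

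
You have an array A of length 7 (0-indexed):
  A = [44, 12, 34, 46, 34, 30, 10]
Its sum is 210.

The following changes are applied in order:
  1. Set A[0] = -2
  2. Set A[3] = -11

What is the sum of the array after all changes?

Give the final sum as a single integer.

Answer: 107

Derivation:
Initial sum: 210
Change 1: A[0] 44 -> -2, delta = -46, sum = 164
Change 2: A[3] 46 -> -11, delta = -57, sum = 107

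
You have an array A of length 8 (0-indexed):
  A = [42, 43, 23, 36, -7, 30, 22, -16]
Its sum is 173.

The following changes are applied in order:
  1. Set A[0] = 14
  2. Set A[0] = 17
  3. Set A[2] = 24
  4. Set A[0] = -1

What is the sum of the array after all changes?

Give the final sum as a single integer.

Answer: 131

Derivation:
Initial sum: 173
Change 1: A[0] 42 -> 14, delta = -28, sum = 145
Change 2: A[0] 14 -> 17, delta = 3, sum = 148
Change 3: A[2] 23 -> 24, delta = 1, sum = 149
Change 4: A[0] 17 -> -1, delta = -18, sum = 131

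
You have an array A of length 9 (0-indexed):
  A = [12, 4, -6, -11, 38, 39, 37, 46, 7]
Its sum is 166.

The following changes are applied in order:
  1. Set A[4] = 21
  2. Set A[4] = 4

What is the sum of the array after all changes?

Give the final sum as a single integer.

Answer: 132

Derivation:
Initial sum: 166
Change 1: A[4] 38 -> 21, delta = -17, sum = 149
Change 2: A[4] 21 -> 4, delta = -17, sum = 132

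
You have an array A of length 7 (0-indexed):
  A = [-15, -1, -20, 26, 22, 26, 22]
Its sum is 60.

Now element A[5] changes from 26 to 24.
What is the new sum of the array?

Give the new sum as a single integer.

Old value at index 5: 26
New value at index 5: 24
Delta = 24 - 26 = -2
New sum = old_sum + delta = 60 + (-2) = 58

Answer: 58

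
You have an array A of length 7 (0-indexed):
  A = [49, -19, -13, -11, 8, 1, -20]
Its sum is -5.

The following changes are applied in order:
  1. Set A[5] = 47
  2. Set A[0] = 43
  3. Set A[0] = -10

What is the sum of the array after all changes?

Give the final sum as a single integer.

Answer: -18

Derivation:
Initial sum: -5
Change 1: A[5] 1 -> 47, delta = 46, sum = 41
Change 2: A[0] 49 -> 43, delta = -6, sum = 35
Change 3: A[0] 43 -> -10, delta = -53, sum = -18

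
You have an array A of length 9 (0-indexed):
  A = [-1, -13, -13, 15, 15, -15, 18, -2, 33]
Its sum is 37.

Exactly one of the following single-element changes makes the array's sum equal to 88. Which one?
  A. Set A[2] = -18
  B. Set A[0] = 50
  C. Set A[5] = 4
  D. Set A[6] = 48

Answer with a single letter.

Answer: B

Derivation:
Option A: A[2] -13->-18, delta=-5, new_sum=37+(-5)=32
Option B: A[0] -1->50, delta=51, new_sum=37+(51)=88 <-- matches target
Option C: A[5] -15->4, delta=19, new_sum=37+(19)=56
Option D: A[6] 18->48, delta=30, new_sum=37+(30)=67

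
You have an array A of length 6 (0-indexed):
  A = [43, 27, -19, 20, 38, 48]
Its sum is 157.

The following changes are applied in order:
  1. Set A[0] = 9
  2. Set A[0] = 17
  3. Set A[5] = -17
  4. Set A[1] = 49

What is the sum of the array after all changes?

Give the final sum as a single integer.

Answer: 88

Derivation:
Initial sum: 157
Change 1: A[0] 43 -> 9, delta = -34, sum = 123
Change 2: A[0] 9 -> 17, delta = 8, sum = 131
Change 3: A[5] 48 -> -17, delta = -65, sum = 66
Change 4: A[1] 27 -> 49, delta = 22, sum = 88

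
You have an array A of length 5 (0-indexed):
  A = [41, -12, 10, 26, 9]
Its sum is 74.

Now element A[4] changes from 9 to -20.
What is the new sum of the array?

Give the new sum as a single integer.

Answer: 45

Derivation:
Old value at index 4: 9
New value at index 4: -20
Delta = -20 - 9 = -29
New sum = old_sum + delta = 74 + (-29) = 45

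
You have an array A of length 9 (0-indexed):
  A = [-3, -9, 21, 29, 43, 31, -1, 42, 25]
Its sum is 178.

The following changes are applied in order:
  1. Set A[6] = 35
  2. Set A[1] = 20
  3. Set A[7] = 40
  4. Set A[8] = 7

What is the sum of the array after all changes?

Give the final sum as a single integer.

Answer: 223

Derivation:
Initial sum: 178
Change 1: A[6] -1 -> 35, delta = 36, sum = 214
Change 2: A[1] -9 -> 20, delta = 29, sum = 243
Change 3: A[7] 42 -> 40, delta = -2, sum = 241
Change 4: A[8] 25 -> 7, delta = -18, sum = 223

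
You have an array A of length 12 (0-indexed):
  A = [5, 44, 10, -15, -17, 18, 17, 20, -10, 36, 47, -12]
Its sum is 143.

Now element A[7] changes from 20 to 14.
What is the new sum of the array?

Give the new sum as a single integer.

Answer: 137

Derivation:
Old value at index 7: 20
New value at index 7: 14
Delta = 14 - 20 = -6
New sum = old_sum + delta = 143 + (-6) = 137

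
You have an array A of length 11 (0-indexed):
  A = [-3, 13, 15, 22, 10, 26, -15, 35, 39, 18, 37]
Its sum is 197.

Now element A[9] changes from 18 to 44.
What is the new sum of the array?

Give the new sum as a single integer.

Old value at index 9: 18
New value at index 9: 44
Delta = 44 - 18 = 26
New sum = old_sum + delta = 197 + (26) = 223

Answer: 223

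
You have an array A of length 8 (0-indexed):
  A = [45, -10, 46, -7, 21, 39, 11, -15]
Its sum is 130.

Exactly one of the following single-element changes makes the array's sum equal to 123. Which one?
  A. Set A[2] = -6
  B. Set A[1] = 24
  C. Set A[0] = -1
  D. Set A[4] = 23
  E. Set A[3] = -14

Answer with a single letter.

Option A: A[2] 46->-6, delta=-52, new_sum=130+(-52)=78
Option B: A[1] -10->24, delta=34, new_sum=130+(34)=164
Option C: A[0] 45->-1, delta=-46, new_sum=130+(-46)=84
Option D: A[4] 21->23, delta=2, new_sum=130+(2)=132
Option E: A[3] -7->-14, delta=-7, new_sum=130+(-7)=123 <-- matches target

Answer: E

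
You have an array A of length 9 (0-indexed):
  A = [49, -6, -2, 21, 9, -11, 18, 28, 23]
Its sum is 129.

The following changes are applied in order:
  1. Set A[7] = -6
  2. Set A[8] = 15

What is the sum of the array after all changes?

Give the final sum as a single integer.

Answer: 87

Derivation:
Initial sum: 129
Change 1: A[7] 28 -> -6, delta = -34, sum = 95
Change 2: A[8] 23 -> 15, delta = -8, sum = 87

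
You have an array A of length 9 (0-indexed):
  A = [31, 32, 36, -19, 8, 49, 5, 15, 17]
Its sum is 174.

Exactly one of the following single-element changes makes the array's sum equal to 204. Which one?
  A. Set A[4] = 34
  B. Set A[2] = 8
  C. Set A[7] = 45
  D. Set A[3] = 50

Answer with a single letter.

Option A: A[4] 8->34, delta=26, new_sum=174+(26)=200
Option B: A[2] 36->8, delta=-28, new_sum=174+(-28)=146
Option C: A[7] 15->45, delta=30, new_sum=174+(30)=204 <-- matches target
Option D: A[3] -19->50, delta=69, new_sum=174+(69)=243

Answer: C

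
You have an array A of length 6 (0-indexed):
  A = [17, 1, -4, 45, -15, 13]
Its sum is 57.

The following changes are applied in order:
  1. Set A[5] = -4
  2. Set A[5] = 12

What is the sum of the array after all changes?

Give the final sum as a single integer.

Answer: 56

Derivation:
Initial sum: 57
Change 1: A[5] 13 -> -4, delta = -17, sum = 40
Change 2: A[5] -4 -> 12, delta = 16, sum = 56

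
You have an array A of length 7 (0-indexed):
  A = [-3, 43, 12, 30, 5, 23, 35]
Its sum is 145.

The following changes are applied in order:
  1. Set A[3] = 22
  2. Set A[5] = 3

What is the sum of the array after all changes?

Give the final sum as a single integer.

Initial sum: 145
Change 1: A[3] 30 -> 22, delta = -8, sum = 137
Change 2: A[5] 23 -> 3, delta = -20, sum = 117

Answer: 117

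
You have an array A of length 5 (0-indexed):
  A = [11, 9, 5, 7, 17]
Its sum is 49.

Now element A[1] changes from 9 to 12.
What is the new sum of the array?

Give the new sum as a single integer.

Answer: 52

Derivation:
Old value at index 1: 9
New value at index 1: 12
Delta = 12 - 9 = 3
New sum = old_sum + delta = 49 + (3) = 52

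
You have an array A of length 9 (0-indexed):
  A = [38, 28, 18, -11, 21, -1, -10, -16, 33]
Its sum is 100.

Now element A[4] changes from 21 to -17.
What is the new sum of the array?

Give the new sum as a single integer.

Old value at index 4: 21
New value at index 4: -17
Delta = -17 - 21 = -38
New sum = old_sum + delta = 100 + (-38) = 62

Answer: 62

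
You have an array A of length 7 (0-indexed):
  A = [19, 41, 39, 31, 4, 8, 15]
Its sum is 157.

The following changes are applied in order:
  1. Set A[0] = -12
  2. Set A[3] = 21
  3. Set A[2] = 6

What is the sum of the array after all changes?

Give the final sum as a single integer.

Initial sum: 157
Change 1: A[0] 19 -> -12, delta = -31, sum = 126
Change 2: A[3] 31 -> 21, delta = -10, sum = 116
Change 3: A[2] 39 -> 6, delta = -33, sum = 83

Answer: 83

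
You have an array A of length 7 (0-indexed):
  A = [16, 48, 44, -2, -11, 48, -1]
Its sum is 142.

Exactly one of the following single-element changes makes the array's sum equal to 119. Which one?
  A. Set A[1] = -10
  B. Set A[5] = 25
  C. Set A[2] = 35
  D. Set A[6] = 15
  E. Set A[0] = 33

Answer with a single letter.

Option A: A[1] 48->-10, delta=-58, new_sum=142+(-58)=84
Option B: A[5] 48->25, delta=-23, new_sum=142+(-23)=119 <-- matches target
Option C: A[2] 44->35, delta=-9, new_sum=142+(-9)=133
Option D: A[6] -1->15, delta=16, new_sum=142+(16)=158
Option E: A[0] 16->33, delta=17, new_sum=142+(17)=159

Answer: B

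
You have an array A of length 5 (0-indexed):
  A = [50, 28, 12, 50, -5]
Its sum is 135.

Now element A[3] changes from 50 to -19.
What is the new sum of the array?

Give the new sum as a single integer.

Old value at index 3: 50
New value at index 3: -19
Delta = -19 - 50 = -69
New sum = old_sum + delta = 135 + (-69) = 66

Answer: 66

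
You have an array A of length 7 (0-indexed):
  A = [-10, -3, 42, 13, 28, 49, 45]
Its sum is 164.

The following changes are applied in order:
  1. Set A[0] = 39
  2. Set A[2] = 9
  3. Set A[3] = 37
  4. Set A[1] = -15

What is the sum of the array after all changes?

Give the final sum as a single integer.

Initial sum: 164
Change 1: A[0] -10 -> 39, delta = 49, sum = 213
Change 2: A[2] 42 -> 9, delta = -33, sum = 180
Change 3: A[3] 13 -> 37, delta = 24, sum = 204
Change 4: A[1] -3 -> -15, delta = -12, sum = 192

Answer: 192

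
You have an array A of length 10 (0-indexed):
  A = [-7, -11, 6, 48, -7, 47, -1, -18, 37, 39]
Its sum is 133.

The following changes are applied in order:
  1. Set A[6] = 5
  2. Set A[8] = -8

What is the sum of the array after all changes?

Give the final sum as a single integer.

Answer: 94

Derivation:
Initial sum: 133
Change 1: A[6] -1 -> 5, delta = 6, sum = 139
Change 2: A[8] 37 -> -8, delta = -45, sum = 94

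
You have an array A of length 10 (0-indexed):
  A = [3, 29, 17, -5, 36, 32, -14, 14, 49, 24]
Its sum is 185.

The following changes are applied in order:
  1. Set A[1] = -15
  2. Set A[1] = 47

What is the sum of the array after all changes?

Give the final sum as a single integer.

Initial sum: 185
Change 1: A[1] 29 -> -15, delta = -44, sum = 141
Change 2: A[1] -15 -> 47, delta = 62, sum = 203

Answer: 203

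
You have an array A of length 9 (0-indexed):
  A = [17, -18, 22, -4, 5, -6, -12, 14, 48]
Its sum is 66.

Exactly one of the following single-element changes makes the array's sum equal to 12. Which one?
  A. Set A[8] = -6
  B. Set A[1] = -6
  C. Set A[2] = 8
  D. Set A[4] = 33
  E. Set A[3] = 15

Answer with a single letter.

Option A: A[8] 48->-6, delta=-54, new_sum=66+(-54)=12 <-- matches target
Option B: A[1] -18->-6, delta=12, new_sum=66+(12)=78
Option C: A[2] 22->8, delta=-14, new_sum=66+(-14)=52
Option D: A[4] 5->33, delta=28, new_sum=66+(28)=94
Option E: A[3] -4->15, delta=19, new_sum=66+(19)=85

Answer: A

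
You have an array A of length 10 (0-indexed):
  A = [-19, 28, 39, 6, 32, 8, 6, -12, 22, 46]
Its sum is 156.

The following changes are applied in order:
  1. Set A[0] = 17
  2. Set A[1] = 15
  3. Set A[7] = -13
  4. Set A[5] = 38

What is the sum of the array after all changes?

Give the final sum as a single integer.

Initial sum: 156
Change 1: A[0] -19 -> 17, delta = 36, sum = 192
Change 2: A[1] 28 -> 15, delta = -13, sum = 179
Change 3: A[7] -12 -> -13, delta = -1, sum = 178
Change 4: A[5] 8 -> 38, delta = 30, sum = 208

Answer: 208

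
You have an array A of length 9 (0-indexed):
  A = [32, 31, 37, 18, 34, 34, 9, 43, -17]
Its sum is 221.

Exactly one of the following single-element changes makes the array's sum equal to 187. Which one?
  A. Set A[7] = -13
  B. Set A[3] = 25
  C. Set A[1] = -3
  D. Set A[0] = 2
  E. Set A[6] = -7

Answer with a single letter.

Answer: C

Derivation:
Option A: A[7] 43->-13, delta=-56, new_sum=221+(-56)=165
Option B: A[3] 18->25, delta=7, new_sum=221+(7)=228
Option C: A[1] 31->-3, delta=-34, new_sum=221+(-34)=187 <-- matches target
Option D: A[0] 32->2, delta=-30, new_sum=221+(-30)=191
Option E: A[6] 9->-7, delta=-16, new_sum=221+(-16)=205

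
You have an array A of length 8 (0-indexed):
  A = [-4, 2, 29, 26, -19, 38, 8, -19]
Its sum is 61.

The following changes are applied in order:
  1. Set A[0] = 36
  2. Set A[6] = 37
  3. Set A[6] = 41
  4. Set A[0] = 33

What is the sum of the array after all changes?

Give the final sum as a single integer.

Initial sum: 61
Change 1: A[0] -4 -> 36, delta = 40, sum = 101
Change 2: A[6] 8 -> 37, delta = 29, sum = 130
Change 3: A[6] 37 -> 41, delta = 4, sum = 134
Change 4: A[0] 36 -> 33, delta = -3, sum = 131

Answer: 131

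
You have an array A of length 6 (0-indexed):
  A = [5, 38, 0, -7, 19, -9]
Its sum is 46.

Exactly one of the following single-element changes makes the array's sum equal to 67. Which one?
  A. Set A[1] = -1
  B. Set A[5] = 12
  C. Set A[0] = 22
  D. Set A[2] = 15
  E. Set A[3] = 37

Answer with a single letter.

Option A: A[1] 38->-1, delta=-39, new_sum=46+(-39)=7
Option B: A[5] -9->12, delta=21, new_sum=46+(21)=67 <-- matches target
Option C: A[0] 5->22, delta=17, new_sum=46+(17)=63
Option D: A[2] 0->15, delta=15, new_sum=46+(15)=61
Option E: A[3] -7->37, delta=44, new_sum=46+(44)=90

Answer: B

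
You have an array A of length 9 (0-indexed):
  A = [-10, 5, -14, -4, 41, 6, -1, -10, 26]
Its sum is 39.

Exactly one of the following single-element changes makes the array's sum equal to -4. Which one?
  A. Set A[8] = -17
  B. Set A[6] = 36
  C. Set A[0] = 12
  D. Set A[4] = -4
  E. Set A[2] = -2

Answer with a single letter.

Answer: A

Derivation:
Option A: A[8] 26->-17, delta=-43, new_sum=39+(-43)=-4 <-- matches target
Option B: A[6] -1->36, delta=37, new_sum=39+(37)=76
Option C: A[0] -10->12, delta=22, new_sum=39+(22)=61
Option D: A[4] 41->-4, delta=-45, new_sum=39+(-45)=-6
Option E: A[2] -14->-2, delta=12, new_sum=39+(12)=51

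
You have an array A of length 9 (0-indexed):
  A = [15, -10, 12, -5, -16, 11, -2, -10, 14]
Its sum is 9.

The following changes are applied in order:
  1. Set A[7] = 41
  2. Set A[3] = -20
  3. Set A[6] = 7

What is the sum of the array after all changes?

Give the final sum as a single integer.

Initial sum: 9
Change 1: A[7] -10 -> 41, delta = 51, sum = 60
Change 2: A[3] -5 -> -20, delta = -15, sum = 45
Change 3: A[6] -2 -> 7, delta = 9, sum = 54

Answer: 54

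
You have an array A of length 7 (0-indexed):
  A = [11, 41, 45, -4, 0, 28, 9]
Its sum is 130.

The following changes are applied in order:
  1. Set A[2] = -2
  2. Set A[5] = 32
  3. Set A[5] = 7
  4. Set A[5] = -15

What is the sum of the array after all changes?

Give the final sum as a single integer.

Initial sum: 130
Change 1: A[2] 45 -> -2, delta = -47, sum = 83
Change 2: A[5] 28 -> 32, delta = 4, sum = 87
Change 3: A[5] 32 -> 7, delta = -25, sum = 62
Change 4: A[5] 7 -> -15, delta = -22, sum = 40

Answer: 40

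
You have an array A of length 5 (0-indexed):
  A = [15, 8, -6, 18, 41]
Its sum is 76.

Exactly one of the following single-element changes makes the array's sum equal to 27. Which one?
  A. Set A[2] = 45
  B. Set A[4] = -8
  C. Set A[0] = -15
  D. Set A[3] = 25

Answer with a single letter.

Option A: A[2] -6->45, delta=51, new_sum=76+(51)=127
Option B: A[4] 41->-8, delta=-49, new_sum=76+(-49)=27 <-- matches target
Option C: A[0] 15->-15, delta=-30, new_sum=76+(-30)=46
Option D: A[3] 18->25, delta=7, new_sum=76+(7)=83

Answer: B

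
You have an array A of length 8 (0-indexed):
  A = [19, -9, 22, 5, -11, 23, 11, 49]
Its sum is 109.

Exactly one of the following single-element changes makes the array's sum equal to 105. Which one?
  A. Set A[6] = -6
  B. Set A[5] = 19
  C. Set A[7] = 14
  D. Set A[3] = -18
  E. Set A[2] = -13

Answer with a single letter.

Option A: A[6] 11->-6, delta=-17, new_sum=109+(-17)=92
Option B: A[5] 23->19, delta=-4, new_sum=109+(-4)=105 <-- matches target
Option C: A[7] 49->14, delta=-35, new_sum=109+(-35)=74
Option D: A[3] 5->-18, delta=-23, new_sum=109+(-23)=86
Option E: A[2] 22->-13, delta=-35, new_sum=109+(-35)=74

Answer: B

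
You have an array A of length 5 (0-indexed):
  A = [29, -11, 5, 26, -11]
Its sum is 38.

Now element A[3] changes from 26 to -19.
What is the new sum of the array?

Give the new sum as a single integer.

Old value at index 3: 26
New value at index 3: -19
Delta = -19 - 26 = -45
New sum = old_sum + delta = 38 + (-45) = -7

Answer: -7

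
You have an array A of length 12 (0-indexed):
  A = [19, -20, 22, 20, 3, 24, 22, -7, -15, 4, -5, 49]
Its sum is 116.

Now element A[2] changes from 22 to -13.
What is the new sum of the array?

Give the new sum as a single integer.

Old value at index 2: 22
New value at index 2: -13
Delta = -13 - 22 = -35
New sum = old_sum + delta = 116 + (-35) = 81

Answer: 81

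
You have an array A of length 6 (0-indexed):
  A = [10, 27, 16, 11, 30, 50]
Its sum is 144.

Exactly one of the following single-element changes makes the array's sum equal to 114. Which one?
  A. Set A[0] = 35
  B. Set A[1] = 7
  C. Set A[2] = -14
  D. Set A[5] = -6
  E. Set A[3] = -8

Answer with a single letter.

Option A: A[0] 10->35, delta=25, new_sum=144+(25)=169
Option B: A[1] 27->7, delta=-20, new_sum=144+(-20)=124
Option C: A[2] 16->-14, delta=-30, new_sum=144+(-30)=114 <-- matches target
Option D: A[5] 50->-6, delta=-56, new_sum=144+(-56)=88
Option E: A[3] 11->-8, delta=-19, new_sum=144+(-19)=125

Answer: C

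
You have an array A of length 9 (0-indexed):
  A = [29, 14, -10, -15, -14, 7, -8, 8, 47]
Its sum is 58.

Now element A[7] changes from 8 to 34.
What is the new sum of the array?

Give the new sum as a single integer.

Answer: 84

Derivation:
Old value at index 7: 8
New value at index 7: 34
Delta = 34 - 8 = 26
New sum = old_sum + delta = 58 + (26) = 84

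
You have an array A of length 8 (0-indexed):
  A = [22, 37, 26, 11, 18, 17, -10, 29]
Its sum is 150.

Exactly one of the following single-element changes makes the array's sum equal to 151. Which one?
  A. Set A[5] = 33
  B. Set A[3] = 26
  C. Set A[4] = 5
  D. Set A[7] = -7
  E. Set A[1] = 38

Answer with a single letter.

Answer: E

Derivation:
Option A: A[5] 17->33, delta=16, new_sum=150+(16)=166
Option B: A[3] 11->26, delta=15, new_sum=150+(15)=165
Option C: A[4] 18->5, delta=-13, new_sum=150+(-13)=137
Option D: A[7] 29->-7, delta=-36, new_sum=150+(-36)=114
Option E: A[1] 37->38, delta=1, new_sum=150+(1)=151 <-- matches target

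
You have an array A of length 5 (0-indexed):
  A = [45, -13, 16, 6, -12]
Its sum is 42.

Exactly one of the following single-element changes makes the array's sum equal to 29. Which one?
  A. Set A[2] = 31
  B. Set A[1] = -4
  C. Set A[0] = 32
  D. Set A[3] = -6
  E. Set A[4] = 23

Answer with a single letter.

Option A: A[2] 16->31, delta=15, new_sum=42+(15)=57
Option B: A[1] -13->-4, delta=9, new_sum=42+(9)=51
Option C: A[0] 45->32, delta=-13, new_sum=42+(-13)=29 <-- matches target
Option D: A[3] 6->-6, delta=-12, new_sum=42+(-12)=30
Option E: A[4] -12->23, delta=35, new_sum=42+(35)=77

Answer: C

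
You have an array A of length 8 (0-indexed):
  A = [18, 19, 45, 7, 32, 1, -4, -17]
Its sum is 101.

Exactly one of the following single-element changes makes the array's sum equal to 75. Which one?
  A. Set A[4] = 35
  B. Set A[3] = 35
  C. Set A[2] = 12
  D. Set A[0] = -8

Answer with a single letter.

Option A: A[4] 32->35, delta=3, new_sum=101+(3)=104
Option B: A[3] 7->35, delta=28, new_sum=101+(28)=129
Option C: A[2] 45->12, delta=-33, new_sum=101+(-33)=68
Option D: A[0] 18->-8, delta=-26, new_sum=101+(-26)=75 <-- matches target

Answer: D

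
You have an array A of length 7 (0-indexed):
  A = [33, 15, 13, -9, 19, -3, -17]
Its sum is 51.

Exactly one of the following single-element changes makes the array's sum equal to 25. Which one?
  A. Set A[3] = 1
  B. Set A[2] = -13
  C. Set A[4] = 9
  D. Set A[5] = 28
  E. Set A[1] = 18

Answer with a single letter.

Answer: B

Derivation:
Option A: A[3] -9->1, delta=10, new_sum=51+(10)=61
Option B: A[2] 13->-13, delta=-26, new_sum=51+(-26)=25 <-- matches target
Option C: A[4] 19->9, delta=-10, new_sum=51+(-10)=41
Option D: A[5] -3->28, delta=31, new_sum=51+(31)=82
Option E: A[1] 15->18, delta=3, new_sum=51+(3)=54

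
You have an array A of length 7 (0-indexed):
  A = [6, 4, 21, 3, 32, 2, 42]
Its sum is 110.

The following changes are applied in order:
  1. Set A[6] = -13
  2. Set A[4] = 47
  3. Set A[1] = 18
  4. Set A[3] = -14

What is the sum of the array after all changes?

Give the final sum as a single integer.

Answer: 67

Derivation:
Initial sum: 110
Change 1: A[6] 42 -> -13, delta = -55, sum = 55
Change 2: A[4] 32 -> 47, delta = 15, sum = 70
Change 3: A[1] 4 -> 18, delta = 14, sum = 84
Change 4: A[3] 3 -> -14, delta = -17, sum = 67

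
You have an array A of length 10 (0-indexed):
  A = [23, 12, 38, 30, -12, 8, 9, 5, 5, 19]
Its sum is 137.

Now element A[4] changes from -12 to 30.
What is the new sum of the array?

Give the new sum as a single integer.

Old value at index 4: -12
New value at index 4: 30
Delta = 30 - -12 = 42
New sum = old_sum + delta = 137 + (42) = 179

Answer: 179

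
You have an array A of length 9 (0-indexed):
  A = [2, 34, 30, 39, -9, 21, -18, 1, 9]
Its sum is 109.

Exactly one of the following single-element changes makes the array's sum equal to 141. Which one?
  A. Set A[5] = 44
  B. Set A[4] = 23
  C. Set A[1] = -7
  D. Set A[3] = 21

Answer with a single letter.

Option A: A[5] 21->44, delta=23, new_sum=109+(23)=132
Option B: A[4] -9->23, delta=32, new_sum=109+(32)=141 <-- matches target
Option C: A[1] 34->-7, delta=-41, new_sum=109+(-41)=68
Option D: A[3] 39->21, delta=-18, new_sum=109+(-18)=91

Answer: B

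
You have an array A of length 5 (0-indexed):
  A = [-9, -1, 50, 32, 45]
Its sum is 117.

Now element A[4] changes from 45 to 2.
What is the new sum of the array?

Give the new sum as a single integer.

Answer: 74

Derivation:
Old value at index 4: 45
New value at index 4: 2
Delta = 2 - 45 = -43
New sum = old_sum + delta = 117 + (-43) = 74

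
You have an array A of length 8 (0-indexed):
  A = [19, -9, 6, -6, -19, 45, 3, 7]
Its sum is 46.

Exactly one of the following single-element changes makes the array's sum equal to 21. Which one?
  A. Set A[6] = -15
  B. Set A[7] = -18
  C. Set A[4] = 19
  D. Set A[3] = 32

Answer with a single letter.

Option A: A[6] 3->-15, delta=-18, new_sum=46+(-18)=28
Option B: A[7] 7->-18, delta=-25, new_sum=46+(-25)=21 <-- matches target
Option C: A[4] -19->19, delta=38, new_sum=46+(38)=84
Option D: A[3] -6->32, delta=38, new_sum=46+(38)=84

Answer: B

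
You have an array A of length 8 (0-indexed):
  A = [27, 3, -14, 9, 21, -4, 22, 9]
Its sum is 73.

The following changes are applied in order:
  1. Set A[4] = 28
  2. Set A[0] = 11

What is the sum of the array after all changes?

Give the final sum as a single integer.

Initial sum: 73
Change 1: A[4] 21 -> 28, delta = 7, sum = 80
Change 2: A[0] 27 -> 11, delta = -16, sum = 64

Answer: 64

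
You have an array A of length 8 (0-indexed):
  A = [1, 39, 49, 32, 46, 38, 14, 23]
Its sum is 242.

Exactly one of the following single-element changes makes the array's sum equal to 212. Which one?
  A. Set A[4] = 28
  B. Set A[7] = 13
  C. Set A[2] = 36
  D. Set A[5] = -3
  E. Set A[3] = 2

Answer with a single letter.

Option A: A[4] 46->28, delta=-18, new_sum=242+(-18)=224
Option B: A[7] 23->13, delta=-10, new_sum=242+(-10)=232
Option C: A[2] 49->36, delta=-13, new_sum=242+(-13)=229
Option D: A[5] 38->-3, delta=-41, new_sum=242+(-41)=201
Option E: A[3] 32->2, delta=-30, new_sum=242+(-30)=212 <-- matches target

Answer: E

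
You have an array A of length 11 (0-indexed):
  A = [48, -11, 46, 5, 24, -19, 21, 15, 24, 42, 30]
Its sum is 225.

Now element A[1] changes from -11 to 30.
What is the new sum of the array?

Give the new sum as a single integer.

Answer: 266

Derivation:
Old value at index 1: -11
New value at index 1: 30
Delta = 30 - -11 = 41
New sum = old_sum + delta = 225 + (41) = 266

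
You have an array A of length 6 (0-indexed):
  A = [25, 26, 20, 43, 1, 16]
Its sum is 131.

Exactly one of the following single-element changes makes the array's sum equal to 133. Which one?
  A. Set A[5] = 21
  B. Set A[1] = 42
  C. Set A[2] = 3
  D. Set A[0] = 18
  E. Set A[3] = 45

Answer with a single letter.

Answer: E

Derivation:
Option A: A[5] 16->21, delta=5, new_sum=131+(5)=136
Option B: A[1] 26->42, delta=16, new_sum=131+(16)=147
Option C: A[2] 20->3, delta=-17, new_sum=131+(-17)=114
Option D: A[0] 25->18, delta=-7, new_sum=131+(-7)=124
Option E: A[3] 43->45, delta=2, new_sum=131+(2)=133 <-- matches target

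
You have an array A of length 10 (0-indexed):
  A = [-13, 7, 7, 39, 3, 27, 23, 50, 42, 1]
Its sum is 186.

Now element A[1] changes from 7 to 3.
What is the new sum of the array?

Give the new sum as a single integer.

Old value at index 1: 7
New value at index 1: 3
Delta = 3 - 7 = -4
New sum = old_sum + delta = 186 + (-4) = 182

Answer: 182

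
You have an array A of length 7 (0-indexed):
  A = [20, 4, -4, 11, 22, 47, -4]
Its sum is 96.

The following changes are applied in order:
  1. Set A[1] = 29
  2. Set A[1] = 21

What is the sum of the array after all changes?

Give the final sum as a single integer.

Initial sum: 96
Change 1: A[1] 4 -> 29, delta = 25, sum = 121
Change 2: A[1] 29 -> 21, delta = -8, sum = 113

Answer: 113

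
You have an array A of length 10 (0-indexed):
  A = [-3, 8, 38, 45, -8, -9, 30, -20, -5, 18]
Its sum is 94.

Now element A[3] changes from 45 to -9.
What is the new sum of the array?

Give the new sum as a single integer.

Old value at index 3: 45
New value at index 3: -9
Delta = -9 - 45 = -54
New sum = old_sum + delta = 94 + (-54) = 40

Answer: 40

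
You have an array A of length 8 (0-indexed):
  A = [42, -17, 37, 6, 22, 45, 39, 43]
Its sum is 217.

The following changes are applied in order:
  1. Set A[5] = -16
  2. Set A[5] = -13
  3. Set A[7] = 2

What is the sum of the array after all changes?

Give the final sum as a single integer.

Answer: 118

Derivation:
Initial sum: 217
Change 1: A[5] 45 -> -16, delta = -61, sum = 156
Change 2: A[5] -16 -> -13, delta = 3, sum = 159
Change 3: A[7] 43 -> 2, delta = -41, sum = 118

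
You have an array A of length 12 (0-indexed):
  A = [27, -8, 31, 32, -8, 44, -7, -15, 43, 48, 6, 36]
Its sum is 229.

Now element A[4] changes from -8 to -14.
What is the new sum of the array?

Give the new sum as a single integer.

Answer: 223

Derivation:
Old value at index 4: -8
New value at index 4: -14
Delta = -14 - -8 = -6
New sum = old_sum + delta = 229 + (-6) = 223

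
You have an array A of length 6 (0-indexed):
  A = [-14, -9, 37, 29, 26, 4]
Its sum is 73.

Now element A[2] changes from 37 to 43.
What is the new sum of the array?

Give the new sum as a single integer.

Old value at index 2: 37
New value at index 2: 43
Delta = 43 - 37 = 6
New sum = old_sum + delta = 73 + (6) = 79

Answer: 79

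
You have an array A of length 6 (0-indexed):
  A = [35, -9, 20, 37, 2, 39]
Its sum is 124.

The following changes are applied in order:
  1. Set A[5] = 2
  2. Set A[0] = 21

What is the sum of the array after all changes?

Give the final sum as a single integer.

Initial sum: 124
Change 1: A[5] 39 -> 2, delta = -37, sum = 87
Change 2: A[0] 35 -> 21, delta = -14, sum = 73

Answer: 73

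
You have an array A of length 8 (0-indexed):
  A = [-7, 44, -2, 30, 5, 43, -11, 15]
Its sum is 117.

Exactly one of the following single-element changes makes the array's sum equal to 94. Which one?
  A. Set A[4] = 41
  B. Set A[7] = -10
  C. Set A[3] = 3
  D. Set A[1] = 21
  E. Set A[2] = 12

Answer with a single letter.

Answer: D

Derivation:
Option A: A[4] 5->41, delta=36, new_sum=117+(36)=153
Option B: A[7] 15->-10, delta=-25, new_sum=117+(-25)=92
Option C: A[3] 30->3, delta=-27, new_sum=117+(-27)=90
Option D: A[1] 44->21, delta=-23, new_sum=117+(-23)=94 <-- matches target
Option E: A[2] -2->12, delta=14, new_sum=117+(14)=131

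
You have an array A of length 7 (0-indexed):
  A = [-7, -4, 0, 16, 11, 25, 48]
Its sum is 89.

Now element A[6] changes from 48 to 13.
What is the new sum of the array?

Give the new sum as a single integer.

Old value at index 6: 48
New value at index 6: 13
Delta = 13 - 48 = -35
New sum = old_sum + delta = 89 + (-35) = 54

Answer: 54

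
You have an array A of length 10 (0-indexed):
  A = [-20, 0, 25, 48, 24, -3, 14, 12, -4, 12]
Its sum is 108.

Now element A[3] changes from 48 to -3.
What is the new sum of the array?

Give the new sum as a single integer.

Old value at index 3: 48
New value at index 3: -3
Delta = -3 - 48 = -51
New sum = old_sum + delta = 108 + (-51) = 57

Answer: 57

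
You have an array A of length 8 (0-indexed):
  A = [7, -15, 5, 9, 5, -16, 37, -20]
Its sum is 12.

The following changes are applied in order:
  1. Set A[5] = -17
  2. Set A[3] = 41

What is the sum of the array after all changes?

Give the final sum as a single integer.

Initial sum: 12
Change 1: A[5] -16 -> -17, delta = -1, sum = 11
Change 2: A[3] 9 -> 41, delta = 32, sum = 43

Answer: 43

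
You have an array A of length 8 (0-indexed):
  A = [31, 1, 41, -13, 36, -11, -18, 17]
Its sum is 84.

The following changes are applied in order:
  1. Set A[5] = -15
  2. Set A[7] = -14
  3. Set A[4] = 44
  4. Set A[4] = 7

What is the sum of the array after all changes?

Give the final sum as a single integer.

Initial sum: 84
Change 1: A[5] -11 -> -15, delta = -4, sum = 80
Change 2: A[7] 17 -> -14, delta = -31, sum = 49
Change 3: A[4] 36 -> 44, delta = 8, sum = 57
Change 4: A[4] 44 -> 7, delta = -37, sum = 20

Answer: 20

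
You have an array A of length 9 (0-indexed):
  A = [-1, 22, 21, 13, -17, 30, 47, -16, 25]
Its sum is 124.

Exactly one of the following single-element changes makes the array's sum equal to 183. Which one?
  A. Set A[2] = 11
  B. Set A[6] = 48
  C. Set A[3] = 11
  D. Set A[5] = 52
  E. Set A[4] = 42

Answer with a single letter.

Option A: A[2] 21->11, delta=-10, new_sum=124+(-10)=114
Option B: A[6] 47->48, delta=1, new_sum=124+(1)=125
Option C: A[3] 13->11, delta=-2, new_sum=124+(-2)=122
Option D: A[5] 30->52, delta=22, new_sum=124+(22)=146
Option E: A[4] -17->42, delta=59, new_sum=124+(59)=183 <-- matches target

Answer: E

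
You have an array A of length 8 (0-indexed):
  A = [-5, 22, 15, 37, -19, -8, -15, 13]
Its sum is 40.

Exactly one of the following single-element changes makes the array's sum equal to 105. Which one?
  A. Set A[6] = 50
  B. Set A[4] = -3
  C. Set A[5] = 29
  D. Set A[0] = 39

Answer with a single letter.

Option A: A[6] -15->50, delta=65, new_sum=40+(65)=105 <-- matches target
Option B: A[4] -19->-3, delta=16, new_sum=40+(16)=56
Option C: A[5] -8->29, delta=37, new_sum=40+(37)=77
Option D: A[0] -5->39, delta=44, new_sum=40+(44)=84

Answer: A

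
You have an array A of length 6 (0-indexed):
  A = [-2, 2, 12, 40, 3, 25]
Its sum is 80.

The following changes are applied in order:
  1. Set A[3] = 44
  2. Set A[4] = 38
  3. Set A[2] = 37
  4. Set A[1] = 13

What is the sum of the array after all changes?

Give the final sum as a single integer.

Answer: 155

Derivation:
Initial sum: 80
Change 1: A[3] 40 -> 44, delta = 4, sum = 84
Change 2: A[4] 3 -> 38, delta = 35, sum = 119
Change 3: A[2] 12 -> 37, delta = 25, sum = 144
Change 4: A[1] 2 -> 13, delta = 11, sum = 155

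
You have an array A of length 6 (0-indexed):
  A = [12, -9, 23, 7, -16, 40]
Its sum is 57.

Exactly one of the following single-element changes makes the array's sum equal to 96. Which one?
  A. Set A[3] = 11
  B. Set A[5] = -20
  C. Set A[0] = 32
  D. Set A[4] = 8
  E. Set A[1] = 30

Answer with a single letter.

Option A: A[3] 7->11, delta=4, new_sum=57+(4)=61
Option B: A[5] 40->-20, delta=-60, new_sum=57+(-60)=-3
Option C: A[0] 12->32, delta=20, new_sum=57+(20)=77
Option D: A[4] -16->8, delta=24, new_sum=57+(24)=81
Option E: A[1] -9->30, delta=39, new_sum=57+(39)=96 <-- matches target

Answer: E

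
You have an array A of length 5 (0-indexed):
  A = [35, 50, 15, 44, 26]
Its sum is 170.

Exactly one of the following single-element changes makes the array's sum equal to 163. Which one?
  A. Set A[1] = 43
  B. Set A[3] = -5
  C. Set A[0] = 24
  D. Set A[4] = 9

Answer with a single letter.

Option A: A[1] 50->43, delta=-7, new_sum=170+(-7)=163 <-- matches target
Option B: A[3] 44->-5, delta=-49, new_sum=170+(-49)=121
Option C: A[0] 35->24, delta=-11, new_sum=170+(-11)=159
Option D: A[4] 26->9, delta=-17, new_sum=170+(-17)=153

Answer: A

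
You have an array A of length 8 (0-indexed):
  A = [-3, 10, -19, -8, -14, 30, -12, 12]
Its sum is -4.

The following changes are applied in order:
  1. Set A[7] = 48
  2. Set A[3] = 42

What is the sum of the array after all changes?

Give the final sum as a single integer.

Answer: 82

Derivation:
Initial sum: -4
Change 1: A[7] 12 -> 48, delta = 36, sum = 32
Change 2: A[3] -8 -> 42, delta = 50, sum = 82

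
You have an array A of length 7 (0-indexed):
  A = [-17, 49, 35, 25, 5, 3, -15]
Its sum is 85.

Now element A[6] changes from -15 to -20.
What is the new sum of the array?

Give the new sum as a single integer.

Old value at index 6: -15
New value at index 6: -20
Delta = -20 - -15 = -5
New sum = old_sum + delta = 85 + (-5) = 80

Answer: 80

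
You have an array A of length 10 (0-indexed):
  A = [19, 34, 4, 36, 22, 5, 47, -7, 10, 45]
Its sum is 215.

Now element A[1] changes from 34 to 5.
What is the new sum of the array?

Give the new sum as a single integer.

Answer: 186

Derivation:
Old value at index 1: 34
New value at index 1: 5
Delta = 5 - 34 = -29
New sum = old_sum + delta = 215 + (-29) = 186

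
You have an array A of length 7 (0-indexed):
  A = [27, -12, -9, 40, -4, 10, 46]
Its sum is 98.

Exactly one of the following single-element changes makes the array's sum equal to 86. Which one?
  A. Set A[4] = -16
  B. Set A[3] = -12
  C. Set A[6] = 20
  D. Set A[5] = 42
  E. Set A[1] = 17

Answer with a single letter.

Option A: A[4] -4->-16, delta=-12, new_sum=98+(-12)=86 <-- matches target
Option B: A[3] 40->-12, delta=-52, new_sum=98+(-52)=46
Option C: A[6] 46->20, delta=-26, new_sum=98+(-26)=72
Option D: A[5] 10->42, delta=32, new_sum=98+(32)=130
Option E: A[1] -12->17, delta=29, new_sum=98+(29)=127

Answer: A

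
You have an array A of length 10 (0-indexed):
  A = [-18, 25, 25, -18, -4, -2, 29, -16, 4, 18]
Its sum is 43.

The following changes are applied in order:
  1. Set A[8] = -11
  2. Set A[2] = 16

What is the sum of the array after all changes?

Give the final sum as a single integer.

Initial sum: 43
Change 1: A[8] 4 -> -11, delta = -15, sum = 28
Change 2: A[2] 25 -> 16, delta = -9, sum = 19

Answer: 19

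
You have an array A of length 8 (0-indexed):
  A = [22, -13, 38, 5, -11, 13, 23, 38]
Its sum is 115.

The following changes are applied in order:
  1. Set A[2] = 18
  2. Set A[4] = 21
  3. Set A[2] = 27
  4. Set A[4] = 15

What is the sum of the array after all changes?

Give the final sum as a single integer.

Initial sum: 115
Change 1: A[2] 38 -> 18, delta = -20, sum = 95
Change 2: A[4] -11 -> 21, delta = 32, sum = 127
Change 3: A[2] 18 -> 27, delta = 9, sum = 136
Change 4: A[4] 21 -> 15, delta = -6, sum = 130

Answer: 130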